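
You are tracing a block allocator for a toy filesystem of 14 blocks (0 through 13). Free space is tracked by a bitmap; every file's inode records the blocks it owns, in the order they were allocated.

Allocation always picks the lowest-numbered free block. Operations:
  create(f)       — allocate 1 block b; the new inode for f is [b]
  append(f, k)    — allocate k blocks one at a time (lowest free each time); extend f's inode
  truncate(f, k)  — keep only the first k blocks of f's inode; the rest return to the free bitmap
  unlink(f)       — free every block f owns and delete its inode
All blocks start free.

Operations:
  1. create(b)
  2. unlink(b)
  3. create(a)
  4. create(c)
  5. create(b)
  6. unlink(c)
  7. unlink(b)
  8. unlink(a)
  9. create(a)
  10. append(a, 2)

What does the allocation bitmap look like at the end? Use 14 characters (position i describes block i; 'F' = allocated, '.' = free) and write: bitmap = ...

  1. create(b)  ⇒  F.............  {b→[0]}
  2. unlink(b)  ⇒  ..............  {}
  3. create(a)  ⇒  F.............  {a→[0]}
  4. create(c)  ⇒  FF............  {a→[0]; c→[1]}
  5. create(b)  ⇒  FFF...........  {a→[0]; b→[2]; c→[1]}
  6. unlink(c)  ⇒  F.F...........  {a→[0]; b→[2]}
  7. unlink(b)  ⇒  F.............  {a→[0]}
  8. unlink(a)  ⇒  ..............  {}
  9. create(a)  ⇒  F.............  {a→[0]}
  10. append(a, 2)  ⇒  FFF...........  {a→[0, 1, 2]}

bitmap = FFF...........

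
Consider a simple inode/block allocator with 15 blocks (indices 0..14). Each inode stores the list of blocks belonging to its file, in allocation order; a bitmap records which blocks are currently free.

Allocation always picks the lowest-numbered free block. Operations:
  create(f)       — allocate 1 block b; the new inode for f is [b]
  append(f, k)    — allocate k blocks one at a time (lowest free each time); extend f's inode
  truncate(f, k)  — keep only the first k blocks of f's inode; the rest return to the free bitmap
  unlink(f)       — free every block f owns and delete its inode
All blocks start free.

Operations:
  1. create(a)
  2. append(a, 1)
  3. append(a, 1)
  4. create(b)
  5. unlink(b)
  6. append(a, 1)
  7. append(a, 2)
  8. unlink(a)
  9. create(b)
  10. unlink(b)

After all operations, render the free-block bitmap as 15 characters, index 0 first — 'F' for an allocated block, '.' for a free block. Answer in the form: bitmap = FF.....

bitmap = ...............

[1] create(a) — a=0 (map F..............)
[2] append(a, 1) — a=0,1 (map FF.............)
[3] append(a, 1) — a=0,1,2 (map FFF............)
[4] create(b) — a=0,1,2 b=3 (map FFFF...........)
[5] unlink(b) — a=0,1,2 (map FFF............)
[6] append(a, 1) — a=0,1,2,3 (map FFFF...........)
[7] append(a, 2) — a=0,1,2,3,4,5 (map FFFFFF.........)
[8] unlink(a) —  (map ...............)
[9] create(b) — b=0 (map F..............)
[10] unlink(b) —  (map ...............)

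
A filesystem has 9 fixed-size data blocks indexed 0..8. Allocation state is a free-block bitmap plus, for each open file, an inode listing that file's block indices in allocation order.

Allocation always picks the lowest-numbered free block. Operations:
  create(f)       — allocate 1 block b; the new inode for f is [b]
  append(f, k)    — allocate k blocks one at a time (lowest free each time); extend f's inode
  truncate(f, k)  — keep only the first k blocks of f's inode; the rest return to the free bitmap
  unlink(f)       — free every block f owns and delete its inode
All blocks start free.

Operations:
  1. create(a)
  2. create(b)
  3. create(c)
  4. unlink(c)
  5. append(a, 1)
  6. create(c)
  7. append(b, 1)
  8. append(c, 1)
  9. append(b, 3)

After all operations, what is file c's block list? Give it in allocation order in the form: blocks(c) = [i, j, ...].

after create(a) → a:[0]  free=[F........]
after create(b) → a:[0], b:[1]  free=[FF.......]
after create(c) → a:[0], b:[1], c:[2]  free=[FFF......]
after unlink(c) → a:[0], b:[1]  free=[FF.......]
after append(a, 1) → a:[0, 2], b:[1]  free=[FFF......]
after create(c) → a:[0, 2], b:[1], c:[3]  free=[FFFF.....]
after append(b, 1) → a:[0, 2], b:[1, 4], c:[3]  free=[FFFFF....]
after append(c, 1) → a:[0, 2], b:[1, 4], c:[3, 5]  free=[FFFFFF...]
after append(b, 3) → a:[0, 2], b:[1, 4, 6, 7, 8], c:[3, 5]  free=[FFFFFFFFF]

blocks(c) = [3, 5]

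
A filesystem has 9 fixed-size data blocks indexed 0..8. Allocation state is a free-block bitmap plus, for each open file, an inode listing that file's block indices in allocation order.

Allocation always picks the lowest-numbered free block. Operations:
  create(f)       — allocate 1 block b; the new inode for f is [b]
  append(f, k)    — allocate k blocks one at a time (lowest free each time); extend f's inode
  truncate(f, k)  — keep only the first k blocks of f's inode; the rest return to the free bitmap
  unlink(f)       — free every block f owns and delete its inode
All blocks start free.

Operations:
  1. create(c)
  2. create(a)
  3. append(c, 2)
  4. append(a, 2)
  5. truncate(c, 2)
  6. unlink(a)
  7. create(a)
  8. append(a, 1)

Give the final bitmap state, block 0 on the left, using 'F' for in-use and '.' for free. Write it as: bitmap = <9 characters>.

bitmap = FFFF.....

  1. create(c)  ⇒  F........  {c→[0]}
  2. create(a)  ⇒  FF.......  {a→[1]; c→[0]}
  3. append(c, 2)  ⇒  FFFF.....  {a→[1]; c→[0, 2, 3]}
  4. append(a, 2)  ⇒  FFFFFF...  {a→[1, 4, 5]; c→[0, 2, 3]}
  5. truncate(c, 2)  ⇒  FFF.FF...  {a→[1, 4, 5]; c→[0, 2]}
  6. unlink(a)  ⇒  F.F......  {c→[0, 2]}
  7. create(a)  ⇒  FFF......  {a→[1]; c→[0, 2]}
  8. append(a, 1)  ⇒  FFFF.....  {a→[1, 3]; c→[0, 2]}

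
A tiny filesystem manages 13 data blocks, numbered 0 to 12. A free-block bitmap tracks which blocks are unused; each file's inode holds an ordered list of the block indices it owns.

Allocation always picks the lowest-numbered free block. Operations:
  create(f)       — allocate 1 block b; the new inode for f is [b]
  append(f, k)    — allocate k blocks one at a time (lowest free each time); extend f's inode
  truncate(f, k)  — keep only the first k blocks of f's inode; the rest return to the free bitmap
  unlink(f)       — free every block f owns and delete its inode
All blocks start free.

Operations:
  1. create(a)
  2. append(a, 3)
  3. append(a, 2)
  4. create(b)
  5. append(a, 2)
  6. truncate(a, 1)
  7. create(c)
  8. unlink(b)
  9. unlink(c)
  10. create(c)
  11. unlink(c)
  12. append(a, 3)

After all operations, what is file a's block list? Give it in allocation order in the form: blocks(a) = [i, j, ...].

blocks(a) = [0, 1, 2, 3]

[1] create(a) — a=0 (map F............)
[2] append(a, 3) — a=0,1,2,3 (map FFFF.........)
[3] append(a, 2) — a=0,1,2,3,4,5 (map FFFFFF.......)
[4] create(b) — a=0,1,2,3,4,5 b=6 (map FFFFFFF......)
[5] append(a, 2) — a=0,1,2,3,4,5,7,8 b=6 (map FFFFFFFFF....)
[6] truncate(a, 1) — a=0 b=6 (map F.....F......)
[7] create(c) — a=0 b=6 c=1 (map FF....F......)
[8] unlink(b) — a=0 c=1 (map FF...........)
[9] unlink(c) — a=0 (map F............)
[10] create(c) — a=0 c=1 (map FF...........)
[11] unlink(c) — a=0 (map F............)
[12] append(a, 3) — a=0,1,2,3 (map FFFF.........)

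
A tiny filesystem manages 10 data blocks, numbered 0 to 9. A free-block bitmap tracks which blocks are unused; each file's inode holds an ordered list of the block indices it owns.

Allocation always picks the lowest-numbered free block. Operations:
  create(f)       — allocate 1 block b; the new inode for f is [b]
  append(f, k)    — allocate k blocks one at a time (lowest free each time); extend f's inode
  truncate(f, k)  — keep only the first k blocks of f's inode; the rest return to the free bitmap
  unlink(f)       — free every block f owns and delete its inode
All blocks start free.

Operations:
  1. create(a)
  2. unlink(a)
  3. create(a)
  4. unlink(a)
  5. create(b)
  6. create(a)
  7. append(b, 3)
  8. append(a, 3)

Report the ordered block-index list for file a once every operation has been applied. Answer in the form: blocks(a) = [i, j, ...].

[1] create(a) — a=0 (map F.........)
[2] unlink(a) —  (map ..........)
[3] create(a) — a=0 (map F.........)
[4] unlink(a) —  (map ..........)
[5] create(b) — b=0 (map F.........)
[6] create(a) — a=1 b=0 (map FF........)
[7] append(b, 3) — a=1 b=0,2,3,4 (map FFFFF.....)
[8] append(a, 3) — a=1,5,6,7 b=0,2,3,4 (map FFFFFFFF..)

blocks(a) = [1, 5, 6, 7]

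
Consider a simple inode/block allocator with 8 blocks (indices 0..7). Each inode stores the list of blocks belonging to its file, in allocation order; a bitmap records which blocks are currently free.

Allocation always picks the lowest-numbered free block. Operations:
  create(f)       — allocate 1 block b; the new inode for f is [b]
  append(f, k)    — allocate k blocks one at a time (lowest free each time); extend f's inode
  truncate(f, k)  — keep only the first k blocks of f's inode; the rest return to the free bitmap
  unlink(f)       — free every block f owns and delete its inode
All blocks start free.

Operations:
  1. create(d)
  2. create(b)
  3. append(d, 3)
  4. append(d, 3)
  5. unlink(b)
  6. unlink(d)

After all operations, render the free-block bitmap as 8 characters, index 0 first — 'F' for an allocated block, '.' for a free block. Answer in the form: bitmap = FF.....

bitmap = ........

[1] create(d) — d=0 (map F.......)
[2] create(b) — b=1 d=0 (map FF......)
[3] append(d, 3) — b=1 d=0,2,3,4 (map FFFFF...)
[4] append(d, 3) — b=1 d=0,2,3,4,5,6,7 (map FFFFFFFF)
[5] unlink(b) — d=0,2,3,4,5,6,7 (map F.FFFFFF)
[6] unlink(d) —  (map ........)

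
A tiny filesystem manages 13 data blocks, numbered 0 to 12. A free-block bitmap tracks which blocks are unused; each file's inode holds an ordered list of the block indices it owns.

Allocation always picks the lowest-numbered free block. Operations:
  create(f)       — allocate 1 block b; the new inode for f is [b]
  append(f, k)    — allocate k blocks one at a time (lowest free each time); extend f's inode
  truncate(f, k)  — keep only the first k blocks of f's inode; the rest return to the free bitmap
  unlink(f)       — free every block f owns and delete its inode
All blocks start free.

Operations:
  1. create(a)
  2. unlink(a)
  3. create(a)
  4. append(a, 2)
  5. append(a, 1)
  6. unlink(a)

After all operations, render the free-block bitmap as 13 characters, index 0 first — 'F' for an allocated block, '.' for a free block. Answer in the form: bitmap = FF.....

[1] create(a) — a=0 (map F............)
[2] unlink(a) —  (map .............)
[3] create(a) — a=0 (map F............)
[4] append(a, 2) — a=0,1,2 (map FFF..........)
[5] append(a, 1) — a=0,1,2,3 (map FFFF.........)
[6] unlink(a) —  (map .............)

bitmap = .............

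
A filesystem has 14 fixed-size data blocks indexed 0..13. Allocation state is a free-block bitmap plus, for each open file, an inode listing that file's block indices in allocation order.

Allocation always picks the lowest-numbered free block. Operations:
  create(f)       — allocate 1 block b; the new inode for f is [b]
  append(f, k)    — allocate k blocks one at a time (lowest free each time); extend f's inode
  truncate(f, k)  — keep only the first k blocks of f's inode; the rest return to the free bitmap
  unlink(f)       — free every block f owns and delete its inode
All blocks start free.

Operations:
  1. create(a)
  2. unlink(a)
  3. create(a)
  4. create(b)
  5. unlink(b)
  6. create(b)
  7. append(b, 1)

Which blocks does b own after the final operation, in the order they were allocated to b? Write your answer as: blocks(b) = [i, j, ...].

after create(a) → a:[0]  free=[F.............]
after unlink(a) →   free=[..............]
after create(a) → a:[0]  free=[F.............]
after create(b) → a:[0], b:[1]  free=[FF............]
after unlink(b) → a:[0]  free=[F.............]
after create(b) → a:[0], b:[1]  free=[FF............]
after append(b, 1) → a:[0], b:[1, 2]  free=[FFF...........]

blocks(b) = [1, 2]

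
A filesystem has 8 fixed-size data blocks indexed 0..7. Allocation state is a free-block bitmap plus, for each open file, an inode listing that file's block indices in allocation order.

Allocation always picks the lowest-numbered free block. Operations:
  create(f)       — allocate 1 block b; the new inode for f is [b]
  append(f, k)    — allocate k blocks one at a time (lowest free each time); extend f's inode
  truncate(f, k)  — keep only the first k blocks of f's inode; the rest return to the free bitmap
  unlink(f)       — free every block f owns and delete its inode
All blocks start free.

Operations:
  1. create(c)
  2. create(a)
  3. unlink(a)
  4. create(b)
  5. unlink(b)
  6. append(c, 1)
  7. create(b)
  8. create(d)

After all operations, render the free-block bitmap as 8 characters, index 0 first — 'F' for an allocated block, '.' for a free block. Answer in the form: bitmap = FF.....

  1. create(c)  ⇒  F.......  {c→[0]}
  2. create(a)  ⇒  FF......  {a→[1]; c→[0]}
  3. unlink(a)  ⇒  F.......  {c→[0]}
  4. create(b)  ⇒  FF......  {b→[1]; c→[0]}
  5. unlink(b)  ⇒  F.......  {c→[0]}
  6. append(c, 1)  ⇒  FF......  {c→[0, 1]}
  7. create(b)  ⇒  FFF.....  {b→[2]; c→[0, 1]}
  8. create(d)  ⇒  FFFF....  {b→[2]; c→[0, 1]; d→[3]}

bitmap = FFFF....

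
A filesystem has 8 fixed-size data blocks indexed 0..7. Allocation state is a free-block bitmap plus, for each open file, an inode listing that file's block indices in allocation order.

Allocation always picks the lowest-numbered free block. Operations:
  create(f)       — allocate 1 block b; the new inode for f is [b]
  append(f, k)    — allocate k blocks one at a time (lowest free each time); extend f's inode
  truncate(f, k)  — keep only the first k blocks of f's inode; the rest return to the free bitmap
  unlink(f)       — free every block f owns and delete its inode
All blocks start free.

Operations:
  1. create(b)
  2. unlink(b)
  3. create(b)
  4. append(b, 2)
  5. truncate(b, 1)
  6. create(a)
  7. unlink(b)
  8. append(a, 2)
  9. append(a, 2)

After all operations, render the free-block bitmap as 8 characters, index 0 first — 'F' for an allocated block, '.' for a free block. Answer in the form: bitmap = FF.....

bitmap = FFFFF...

  1. create(b)  ⇒  F.......  {b→[0]}
  2. unlink(b)  ⇒  ........  {}
  3. create(b)  ⇒  F.......  {b→[0]}
  4. append(b, 2)  ⇒  FFF.....  {b→[0, 1, 2]}
  5. truncate(b, 1)  ⇒  F.......  {b→[0]}
  6. create(a)  ⇒  FF......  {a→[1]; b→[0]}
  7. unlink(b)  ⇒  .F......  {a→[1]}
  8. append(a, 2)  ⇒  FFF.....  {a→[1, 0, 2]}
  9. append(a, 2)  ⇒  FFFFF...  {a→[1, 0, 2, 3, 4]}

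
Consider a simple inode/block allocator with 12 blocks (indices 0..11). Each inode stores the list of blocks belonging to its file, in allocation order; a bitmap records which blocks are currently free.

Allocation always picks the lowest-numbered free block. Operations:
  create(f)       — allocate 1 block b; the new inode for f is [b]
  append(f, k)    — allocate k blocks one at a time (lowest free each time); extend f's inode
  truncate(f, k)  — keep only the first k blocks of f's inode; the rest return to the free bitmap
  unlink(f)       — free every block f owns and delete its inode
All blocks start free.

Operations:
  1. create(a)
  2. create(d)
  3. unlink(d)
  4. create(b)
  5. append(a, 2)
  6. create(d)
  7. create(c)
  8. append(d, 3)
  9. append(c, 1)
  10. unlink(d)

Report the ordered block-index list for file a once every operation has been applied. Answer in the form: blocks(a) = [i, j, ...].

[1] create(a) — a=0 (map F...........)
[2] create(d) — a=0 d=1 (map FF..........)
[3] unlink(d) — a=0 (map F...........)
[4] create(b) — a=0 b=1 (map FF..........)
[5] append(a, 2) — a=0,2,3 b=1 (map FFFF........)
[6] create(d) — a=0,2,3 b=1 d=4 (map FFFFF.......)
[7] create(c) — a=0,2,3 b=1 c=5 d=4 (map FFFFFF......)
[8] append(d, 3) — a=0,2,3 b=1 c=5 d=4,6,7,8 (map FFFFFFFFF...)
[9] append(c, 1) — a=0,2,3 b=1 c=5,9 d=4,6,7,8 (map FFFFFFFFFF..)
[10] unlink(d) — a=0,2,3 b=1 c=5,9 (map FFFF.F...F..)

blocks(a) = [0, 2, 3]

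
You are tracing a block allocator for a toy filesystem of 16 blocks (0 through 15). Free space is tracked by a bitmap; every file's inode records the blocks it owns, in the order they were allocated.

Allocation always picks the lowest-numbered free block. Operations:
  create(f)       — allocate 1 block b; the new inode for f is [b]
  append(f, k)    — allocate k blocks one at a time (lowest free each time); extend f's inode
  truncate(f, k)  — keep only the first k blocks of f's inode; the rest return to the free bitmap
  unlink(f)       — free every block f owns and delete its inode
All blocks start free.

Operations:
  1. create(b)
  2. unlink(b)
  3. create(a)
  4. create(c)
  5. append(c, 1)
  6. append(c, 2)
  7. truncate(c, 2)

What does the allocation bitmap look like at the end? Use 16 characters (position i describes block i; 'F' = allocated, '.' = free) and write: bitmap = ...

  1. create(b)  ⇒  F...............  {b→[0]}
  2. unlink(b)  ⇒  ................  {}
  3. create(a)  ⇒  F...............  {a→[0]}
  4. create(c)  ⇒  FF..............  {a→[0]; c→[1]}
  5. append(c, 1)  ⇒  FFF.............  {a→[0]; c→[1, 2]}
  6. append(c, 2)  ⇒  FFFFF...........  {a→[0]; c→[1, 2, 3, 4]}
  7. truncate(c, 2)  ⇒  FFF.............  {a→[0]; c→[1, 2]}

bitmap = FFF.............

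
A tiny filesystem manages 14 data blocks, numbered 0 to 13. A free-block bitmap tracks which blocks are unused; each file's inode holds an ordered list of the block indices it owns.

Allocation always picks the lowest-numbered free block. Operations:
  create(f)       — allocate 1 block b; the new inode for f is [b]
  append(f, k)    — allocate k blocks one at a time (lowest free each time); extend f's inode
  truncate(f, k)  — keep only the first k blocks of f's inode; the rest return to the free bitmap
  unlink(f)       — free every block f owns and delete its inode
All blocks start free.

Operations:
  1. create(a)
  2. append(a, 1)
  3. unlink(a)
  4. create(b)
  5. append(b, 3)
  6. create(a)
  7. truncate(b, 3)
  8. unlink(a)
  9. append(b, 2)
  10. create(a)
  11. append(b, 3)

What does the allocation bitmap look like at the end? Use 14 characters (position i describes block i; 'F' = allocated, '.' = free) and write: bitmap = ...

bitmap = FFFFFFFFF.....

after create(a) → a:[0]  free=[F.............]
after append(a, 1) → a:[0, 1]  free=[FF............]
after unlink(a) →   free=[..............]
after create(b) → b:[0]  free=[F.............]
after append(b, 3) → b:[0, 1, 2, 3]  free=[FFFF..........]
after create(a) → a:[4], b:[0, 1, 2, 3]  free=[FFFFF.........]
after truncate(b, 3) → a:[4], b:[0, 1, 2]  free=[FFF.F.........]
after unlink(a) → b:[0, 1, 2]  free=[FFF...........]
after append(b, 2) → b:[0, 1, 2, 3, 4]  free=[FFFFF.........]
after create(a) → a:[5], b:[0, 1, 2, 3, 4]  free=[FFFFFF........]
after append(b, 3) → a:[5], b:[0, 1, 2, 3, 4, 6, 7, 8]  free=[FFFFFFFFF.....]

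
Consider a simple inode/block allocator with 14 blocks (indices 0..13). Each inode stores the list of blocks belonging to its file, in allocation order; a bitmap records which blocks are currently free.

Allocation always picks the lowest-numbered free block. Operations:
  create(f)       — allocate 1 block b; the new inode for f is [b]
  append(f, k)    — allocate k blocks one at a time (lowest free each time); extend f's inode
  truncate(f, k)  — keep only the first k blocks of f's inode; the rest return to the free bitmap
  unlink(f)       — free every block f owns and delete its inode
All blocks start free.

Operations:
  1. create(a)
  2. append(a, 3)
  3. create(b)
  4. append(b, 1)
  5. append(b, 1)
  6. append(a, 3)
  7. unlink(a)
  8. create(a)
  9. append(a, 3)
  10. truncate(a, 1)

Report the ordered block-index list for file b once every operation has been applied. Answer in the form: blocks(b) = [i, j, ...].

blocks(b) = [4, 5, 6]

after create(a) → a:[0]  free=[F.............]
after append(a, 3) → a:[0, 1, 2, 3]  free=[FFFF..........]
after create(b) → a:[0, 1, 2, 3], b:[4]  free=[FFFFF.........]
after append(b, 1) → a:[0, 1, 2, 3], b:[4, 5]  free=[FFFFFF........]
after append(b, 1) → a:[0, 1, 2, 3], b:[4, 5, 6]  free=[FFFFFFF.......]
after append(a, 3) → a:[0, 1, 2, 3, 7, 8, 9], b:[4, 5, 6]  free=[FFFFFFFFFF....]
after unlink(a) → b:[4, 5, 6]  free=[....FFF.......]
after create(a) → a:[0], b:[4, 5, 6]  free=[F...FFF.......]
after append(a, 3) → a:[0, 1, 2, 3], b:[4, 5, 6]  free=[FFFFFFF.......]
after truncate(a, 1) → a:[0], b:[4, 5, 6]  free=[F...FFF.......]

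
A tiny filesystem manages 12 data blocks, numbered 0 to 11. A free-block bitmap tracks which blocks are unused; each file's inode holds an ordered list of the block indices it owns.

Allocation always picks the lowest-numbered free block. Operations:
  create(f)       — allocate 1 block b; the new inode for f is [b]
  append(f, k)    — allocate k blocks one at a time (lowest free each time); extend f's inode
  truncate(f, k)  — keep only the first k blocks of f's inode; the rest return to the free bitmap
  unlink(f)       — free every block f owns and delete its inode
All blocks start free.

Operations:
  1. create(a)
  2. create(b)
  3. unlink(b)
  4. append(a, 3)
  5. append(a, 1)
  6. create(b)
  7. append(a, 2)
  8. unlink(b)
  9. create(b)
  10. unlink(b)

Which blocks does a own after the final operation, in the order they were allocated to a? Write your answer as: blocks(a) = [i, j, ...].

blocks(a) = [0, 1, 2, 3, 4, 6, 7]

create(a): bitmap=F........... | a=[0]
create(b): bitmap=FF.......... | a=[0] b=[1]
unlink(b): bitmap=F........... | a=[0]
append(a, 3): bitmap=FFFF........ | a=[0, 1, 2, 3]
append(a, 1): bitmap=FFFFF....... | a=[0, 1, 2, 3, 4]
create(b): bitmap=FFFFFF...... | a=[0, 1, 2, 3, 4] b=[5]
append(a, 2): bitmap=FFFFFFFF.... | a=[0, 1, 2, 3, 4, 6, 7] b=[5]
unlink(b): bitmap=FFFFF.FF.... | a=[0, 1, 2, 3, 4, 6, 7]
create(b): bitmap=FFFFFFFF.... | a=[0, 1, 2, 3, 4, 6, 7] b=[5]
unlink(b): bitmap=FFFFF.FF.... | a=[0, 1, 2, 3, 4, 6, 7]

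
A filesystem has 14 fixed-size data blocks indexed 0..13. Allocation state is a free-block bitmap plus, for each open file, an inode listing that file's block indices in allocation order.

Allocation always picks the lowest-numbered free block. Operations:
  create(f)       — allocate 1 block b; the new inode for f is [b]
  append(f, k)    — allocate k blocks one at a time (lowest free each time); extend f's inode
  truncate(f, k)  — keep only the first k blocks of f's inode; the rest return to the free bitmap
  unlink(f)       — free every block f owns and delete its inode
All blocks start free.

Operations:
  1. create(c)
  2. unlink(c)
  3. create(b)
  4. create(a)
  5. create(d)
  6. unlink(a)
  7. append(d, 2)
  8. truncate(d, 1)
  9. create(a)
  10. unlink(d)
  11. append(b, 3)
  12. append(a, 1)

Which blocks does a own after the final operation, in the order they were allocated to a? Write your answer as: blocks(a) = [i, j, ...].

blocks(a) = [1, 5]

create(c): bitmap=F............. | c=[0]
unlink(c): bitmap=.............. | 
create(b): bitmap=F............. | b=[0]
create(a): bitmap=FF............ | a=[1] b=[0]
create(d): bitmap=FFF........... | a=[1] b=[0] d=[2]
unlink(a): bitmap=F.F........... | b=[0] d=[2]
append(d, 2): bitmap=FFFF.......... | b=[0] d=[2, 1, 3]
truncate(d, 1): bitmap=F.F........... | b=[0] d=[2]
create(a): bitmap=FFF........... | a=[1] b=[0] d=[2]
unlink(d): bitmap=FF............ | a=[1] b=[0]
append(b, 3): bitmap=FFFFF......... | a=[1] b=[0, 2, 3, 4]
append(a, 1): bitmap=FFFFFF........ | a=[1, 5] b=[0, 2, 3, 4]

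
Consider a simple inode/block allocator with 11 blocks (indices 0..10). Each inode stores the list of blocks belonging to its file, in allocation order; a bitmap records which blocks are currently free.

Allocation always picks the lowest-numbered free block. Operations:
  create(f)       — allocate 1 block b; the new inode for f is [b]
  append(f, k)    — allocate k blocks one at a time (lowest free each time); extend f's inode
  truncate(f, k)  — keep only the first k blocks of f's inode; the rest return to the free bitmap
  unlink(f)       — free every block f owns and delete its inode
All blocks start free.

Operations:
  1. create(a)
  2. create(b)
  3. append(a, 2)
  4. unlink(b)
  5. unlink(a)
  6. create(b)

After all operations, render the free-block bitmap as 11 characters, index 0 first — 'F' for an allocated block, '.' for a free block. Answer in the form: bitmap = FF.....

bitmap = F..........

after create(a) → a:[0]  free=[F..........]
after create(b) → a:[0], b:[1]  free=[FF.........]
after append(a, 2) → a:[0, 2, 3], b:[1]  free=[FFFF.......]
after unlink(b) → a:[0, 2, 3]  free=[F.FF.......]
after unlink(a) →   free=[...........]
after create(b) → b:[0]  free=[F..........]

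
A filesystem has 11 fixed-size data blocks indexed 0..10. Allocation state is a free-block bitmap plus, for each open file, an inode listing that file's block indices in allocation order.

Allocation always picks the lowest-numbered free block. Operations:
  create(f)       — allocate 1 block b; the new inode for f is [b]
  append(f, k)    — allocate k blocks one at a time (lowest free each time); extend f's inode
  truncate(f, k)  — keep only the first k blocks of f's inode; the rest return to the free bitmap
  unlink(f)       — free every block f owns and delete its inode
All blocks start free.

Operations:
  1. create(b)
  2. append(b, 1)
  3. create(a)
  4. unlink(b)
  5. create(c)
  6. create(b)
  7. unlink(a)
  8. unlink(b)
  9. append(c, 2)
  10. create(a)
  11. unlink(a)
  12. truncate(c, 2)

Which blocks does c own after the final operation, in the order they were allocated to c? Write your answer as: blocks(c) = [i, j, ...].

blocks(c) = [0, 1]

create(b): bitmap=F.......... | b=[0]
append(b, 1): bitmap=FF......... | b=[0, 1]
create(a): bitmap=FFF........ | a=[2] b=[0, 1]
unlink(b): bitmap=..F........ | a=[2]
create(c): bitmap=F.F........ | a=[2] c=[0]
create(b): bitmap=FFF........ | a=[2] b=[1] c=[0]
unlink(a): bitmap=FF......... | b=[1] c=[0]
unlink(b): bitmap=F.......... | c=[0]
append(c, 2): bitmap=FFF........ | c=[0, 1, 2]
create(a): bitmap=FFFF....... | a=[3] c=[0, 1, 2]
unlink(a): bitmap=FFF........ | c=[0, 1, 2]
truncate(c, 2): bitmap=FF......... | c=[0, 1]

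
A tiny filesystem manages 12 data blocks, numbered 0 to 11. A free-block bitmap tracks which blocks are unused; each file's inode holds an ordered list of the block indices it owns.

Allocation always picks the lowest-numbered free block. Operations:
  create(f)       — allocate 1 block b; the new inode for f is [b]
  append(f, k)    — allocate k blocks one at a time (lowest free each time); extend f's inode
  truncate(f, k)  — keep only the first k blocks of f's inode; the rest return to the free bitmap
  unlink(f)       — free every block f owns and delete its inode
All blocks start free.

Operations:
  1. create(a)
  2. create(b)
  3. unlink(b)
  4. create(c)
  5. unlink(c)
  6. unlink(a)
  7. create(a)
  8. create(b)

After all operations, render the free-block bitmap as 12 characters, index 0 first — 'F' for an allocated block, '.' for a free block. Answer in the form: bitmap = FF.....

  1. create(a)  ⇒  F...........  {a→[0]}
  2. create(b)  ⇒  FF..........  {a→[0]; b→[1]}
  3. unlink(b)  ⇒  F...........  {a→[0]}
  4. create(c)  ⇒  FF..........  {a→[0]; c→[1]}
  5. unlink(c)  ⇒  F...........  {a→[0]}
  6. unlink(a)  ⇒  ............  {}
  7. create(a)  ⇒  F...........  {a→[0]}
  8. create(b)  ⇒  FF..........  {a→[0]; b→[1]}

bitmap = FF..........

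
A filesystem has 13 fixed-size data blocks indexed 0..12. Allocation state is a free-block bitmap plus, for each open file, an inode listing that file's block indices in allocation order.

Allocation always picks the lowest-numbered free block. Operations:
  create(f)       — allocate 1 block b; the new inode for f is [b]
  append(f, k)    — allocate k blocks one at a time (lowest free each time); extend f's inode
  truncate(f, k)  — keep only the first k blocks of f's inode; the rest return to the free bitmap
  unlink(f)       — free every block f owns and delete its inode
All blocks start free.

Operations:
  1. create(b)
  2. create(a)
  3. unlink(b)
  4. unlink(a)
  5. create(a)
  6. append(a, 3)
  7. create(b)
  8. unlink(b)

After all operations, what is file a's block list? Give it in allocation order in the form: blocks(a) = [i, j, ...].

blocks(a) = [0, 1, 2, 3]

[1] create(b) — b=0 (map F............)
[2] create(a) — a=1 b=0 (map FF...........)
[3] unlink(b) — a=1 (map .F...........)
[4] unlink(a) —  (map .............)
[5] create(a) — a=0 (map F............)
[6] append(a, 3) — a=0,1,2,3 (map FFFF.........)
[7] create(b) — a=0,1,2,3 b=4 (map FFFFF........)
[8] unlink(b) — a=0,1,2,3 (map FFFF.........)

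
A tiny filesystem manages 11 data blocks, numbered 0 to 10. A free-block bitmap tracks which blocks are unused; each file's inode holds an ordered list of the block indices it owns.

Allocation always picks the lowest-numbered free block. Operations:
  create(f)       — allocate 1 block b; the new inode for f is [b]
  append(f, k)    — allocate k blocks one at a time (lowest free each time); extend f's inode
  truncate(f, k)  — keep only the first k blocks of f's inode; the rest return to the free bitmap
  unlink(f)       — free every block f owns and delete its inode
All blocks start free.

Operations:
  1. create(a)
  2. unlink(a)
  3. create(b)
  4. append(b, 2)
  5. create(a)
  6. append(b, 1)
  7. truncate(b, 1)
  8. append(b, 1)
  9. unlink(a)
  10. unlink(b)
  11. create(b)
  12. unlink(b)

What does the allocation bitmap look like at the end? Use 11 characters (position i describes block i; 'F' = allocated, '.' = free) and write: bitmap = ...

bitmap = ...........

[1] create(a) — a=0 (map F..........)
[2] unlink(a) —  (map ...........)
[3] create(b) — b=0 (map F..........)
[4] append(b, 2) — b=0,1,2 (map FFF........)
[5] create(a) — a=3 b=0,1,2 (map FFFF.......)
[6] append(b, 1) — a=3 b=0,1,2,4 (map FFFFF......)
[7] truncate(b, 1) — a=3 b=0 (map F..F.......)
[8] append(b, 1) — a=3 b=0,1 (map FF.F.......)
[9] unlink(a) — b=0,1 (map FF.........)
[10] unlink(b) —  (map ...........)
[11] create(b) — b=0 (map F..........)
[12] unlink(b) —  (map ...........)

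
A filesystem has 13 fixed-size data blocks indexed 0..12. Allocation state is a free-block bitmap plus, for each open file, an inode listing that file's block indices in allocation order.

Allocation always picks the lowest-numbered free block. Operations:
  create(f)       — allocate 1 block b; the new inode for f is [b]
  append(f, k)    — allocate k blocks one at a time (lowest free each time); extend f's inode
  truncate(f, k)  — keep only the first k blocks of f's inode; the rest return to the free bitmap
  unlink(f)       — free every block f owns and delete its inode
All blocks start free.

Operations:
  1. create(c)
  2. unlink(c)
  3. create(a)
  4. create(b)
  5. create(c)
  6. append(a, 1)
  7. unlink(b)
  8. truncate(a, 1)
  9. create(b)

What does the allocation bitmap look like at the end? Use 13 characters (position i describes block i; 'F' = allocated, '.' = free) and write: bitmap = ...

after create(c) → c:[0]  free=[F............]
after unlink(c) →   free=[.............]
after create(a) → a:[0]  free=[F............]
after create(b) → a:[0], b:[1]  free=[FF...........]
after create(c) → a:[0], b:[1], c:[2]  free=[FFF..........]
after append(a, 1) → a:[0, 3], b:[1], c:[2]  free=[FFFF.........]
after unlink(b) → a:[0, 3], c:[2]  free=[F.FF.........]
after truncate(a, 1) → a:[0], c:[2]  free=[F.F..........]
after create(b) → a:[0], b:[1], c:[2]  free=[FFF..........]

bitmap = FFF..........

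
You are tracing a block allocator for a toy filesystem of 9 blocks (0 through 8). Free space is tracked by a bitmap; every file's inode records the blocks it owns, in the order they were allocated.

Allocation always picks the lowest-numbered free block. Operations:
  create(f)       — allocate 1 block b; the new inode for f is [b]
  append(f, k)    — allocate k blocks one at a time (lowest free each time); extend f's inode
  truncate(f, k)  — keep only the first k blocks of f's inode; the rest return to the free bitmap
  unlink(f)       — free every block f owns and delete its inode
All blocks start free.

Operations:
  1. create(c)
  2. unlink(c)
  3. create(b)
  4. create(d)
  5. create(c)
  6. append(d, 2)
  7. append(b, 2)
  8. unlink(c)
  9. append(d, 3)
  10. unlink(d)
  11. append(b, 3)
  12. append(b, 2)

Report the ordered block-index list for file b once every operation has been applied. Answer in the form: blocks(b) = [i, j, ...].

blocks(b) = [0, 5, 6, 1, 2, 3, 4, 7]

after create(c) → c:[0]  free=[F........]
after unlink(c) →   free=[.........]
after create(b) → b:[0]  free=[F........]
after create(d) → b:[0], d:[1]  free=[FF.......]
after create(c) → b:[0], c:[2], d:[1]  free=[FFF......]
after append(d, 2) → b:[0], c:[2], d:[1, 3, 4]  free=[FFFFF....]
after append(b, 2) → b:[0, 5, 6], c:[2], d:[1, 3, 4]  free=[FFFFFFF..]
after unlink(c) → b:[0, 5, 6], d:[1, 3, 4]  free=[FF.FFFF..]
after append(d, 3) → b:[0, 5, 6], d:[1, 3, 4, 2, 7, 8]  free=[FFFFFFFFF]
after unlink(d) → b:[0, 5, 6]  free=[F....FF..]
after append(b, 3) → b:[0, 5, 6, 1, 2, 3]  free=[FFFF.FF..]
after append(b, 2) → b:[0, 5, 6, 1, 2, 3, 4, 7]  free=[FFFFFFFF.]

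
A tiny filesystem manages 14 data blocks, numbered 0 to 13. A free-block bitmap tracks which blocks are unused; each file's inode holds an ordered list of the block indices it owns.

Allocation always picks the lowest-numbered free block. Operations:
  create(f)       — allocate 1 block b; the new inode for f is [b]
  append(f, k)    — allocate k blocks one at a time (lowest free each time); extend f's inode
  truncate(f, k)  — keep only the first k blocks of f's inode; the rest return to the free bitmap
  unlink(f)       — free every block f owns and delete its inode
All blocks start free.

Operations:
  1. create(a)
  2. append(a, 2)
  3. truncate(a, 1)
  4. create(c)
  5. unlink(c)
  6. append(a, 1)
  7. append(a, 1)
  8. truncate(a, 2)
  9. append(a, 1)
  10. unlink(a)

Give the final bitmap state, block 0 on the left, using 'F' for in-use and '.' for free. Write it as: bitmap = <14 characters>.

create(a): bitmap=F............. | a=[0]
append(a, 2): bitmap=FFF........... | a=[0, 1, 2]
truncate(a, 1): bitmap=F............. | a=[0]
create(c): bitmap=FF............ | a=[0] c=[1]
unlink(c): bitmap=F............. | a=[0]
append(a, 1): bitmap=FF............ | a=[0, 1]
append(a, 1): bitmap=FFF........... | a=[0, 1, 2]
truncate(a, 2): bitmap=FF............ | a=[0, 1]
append(a, 1): bitmap=FFF........... | a=[0, 1, 2]
unlink(a): bitmap=.............. | 

bitmap = ..............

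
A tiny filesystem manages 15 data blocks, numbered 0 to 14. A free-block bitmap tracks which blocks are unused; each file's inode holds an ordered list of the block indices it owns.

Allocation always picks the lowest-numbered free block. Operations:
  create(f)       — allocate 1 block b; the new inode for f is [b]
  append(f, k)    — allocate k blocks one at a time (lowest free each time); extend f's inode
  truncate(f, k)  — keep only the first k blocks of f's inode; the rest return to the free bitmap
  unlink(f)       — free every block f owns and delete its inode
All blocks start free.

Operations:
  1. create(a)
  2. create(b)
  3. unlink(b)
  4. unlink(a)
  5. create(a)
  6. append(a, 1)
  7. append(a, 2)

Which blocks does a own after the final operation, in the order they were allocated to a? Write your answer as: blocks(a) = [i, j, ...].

after create(a) → a:[0]  free=[F..............]
after create(b) → a:[0], b:[1]  free=[FF.............]
after unlink(b) → a:[0]  free=[F..............]
after unlink(a) →   free=[...............]
after create(a) → a:[0]  free=[F..............]
after append(a, 1) → a:[0, 1]  free=[FF.............]
after append(a, 2) → a:[0, 1, 2, 3]  free=[FFFF...........]

blocks(a) = [0, 1, 2, 3]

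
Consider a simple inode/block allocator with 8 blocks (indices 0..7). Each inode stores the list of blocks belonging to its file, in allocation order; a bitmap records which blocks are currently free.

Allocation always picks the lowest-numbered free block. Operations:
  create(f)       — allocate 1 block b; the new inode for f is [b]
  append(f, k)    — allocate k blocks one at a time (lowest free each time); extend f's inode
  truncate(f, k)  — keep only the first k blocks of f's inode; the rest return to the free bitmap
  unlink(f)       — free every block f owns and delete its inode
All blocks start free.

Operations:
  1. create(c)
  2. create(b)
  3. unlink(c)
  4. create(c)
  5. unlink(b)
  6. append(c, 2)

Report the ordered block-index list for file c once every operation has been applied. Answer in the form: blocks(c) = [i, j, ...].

  1. create(c)  ⇒  F.......  {c→[0]}
  2. create(b)  ⇒  FF......  {b→[1]; c→[0]}
  3. unlink(c)  ⇒  .F......  {b→[1]}
  4. create(c)  ⇒  FF......  {b→[1]; c→[0]}
  5. unlink(b)  ⇒  F.......  {c→[0]}
  6. append(c, 2)  ⇒  FFF.....  {c→[0, 1, 2]}

blocks(c) = [0, 1, 2]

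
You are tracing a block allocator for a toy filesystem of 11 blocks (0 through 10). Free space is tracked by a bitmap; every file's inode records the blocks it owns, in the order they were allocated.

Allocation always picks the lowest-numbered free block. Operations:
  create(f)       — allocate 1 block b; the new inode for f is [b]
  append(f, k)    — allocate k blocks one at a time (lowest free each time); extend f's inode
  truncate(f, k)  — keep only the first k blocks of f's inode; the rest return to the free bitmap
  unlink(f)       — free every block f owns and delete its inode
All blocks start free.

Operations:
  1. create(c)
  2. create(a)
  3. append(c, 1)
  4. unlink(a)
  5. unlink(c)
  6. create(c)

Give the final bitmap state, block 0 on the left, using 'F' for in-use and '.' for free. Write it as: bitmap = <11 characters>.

[1] create(c) — c=0 (map F..........)
[2] create(a) — a=1 c=0 (map FF.........)
[3] append(c, 1) — a=1 c=0,2 (map FFF........)
[4] unlink(a) — c=0,2 (map F.F........)
[5] unlink(c) —  (map ...........)
[6] create(c) — c=0 (map F..........)

bitmap = F..........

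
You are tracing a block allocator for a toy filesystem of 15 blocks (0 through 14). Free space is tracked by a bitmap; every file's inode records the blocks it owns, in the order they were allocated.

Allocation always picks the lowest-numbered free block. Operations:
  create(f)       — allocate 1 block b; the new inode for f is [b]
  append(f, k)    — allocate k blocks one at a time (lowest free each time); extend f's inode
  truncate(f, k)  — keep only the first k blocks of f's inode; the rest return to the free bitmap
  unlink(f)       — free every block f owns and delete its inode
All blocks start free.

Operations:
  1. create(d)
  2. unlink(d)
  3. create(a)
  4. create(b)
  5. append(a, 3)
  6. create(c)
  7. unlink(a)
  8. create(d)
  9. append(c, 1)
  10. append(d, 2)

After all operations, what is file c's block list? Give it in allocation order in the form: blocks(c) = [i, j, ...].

after create(d) → d:[0]  free=[F..............]
after unlink(d) →   free=[...............]
after create(a) → a:[0]  free=[F..............]
after create(b) → a:[0], b:[1]  free=[FF.............]
after append(a, 3) → a:[0, 2, 3, 4], b:[1]  free=[FFFFF..........]
after create(c) → a:[0, 2, 3, 4], b:[1], c:[5]  free=[FFFFFF.........]
after unlink(a) → b:[1], c:[5]  free=[.F...F.........]
after create(d) → b:[1], c:[5], d:[0]  free=[FF...F.........]
after append(c, 1) → b:[1], c:[5, 2], d:[0]  free=[FFF..F.........]
after append(d, 2) → b:[1], c:[5, 2], d:[0, 3, 4]  free=[FFFFFF.........]

blocks(c) = [5, 2]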